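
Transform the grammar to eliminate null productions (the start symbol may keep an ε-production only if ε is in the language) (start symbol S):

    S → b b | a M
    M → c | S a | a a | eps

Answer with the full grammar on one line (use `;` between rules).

S → b b | a M | a; M → c | S a | a a

The nullable symbols are {M}.
ε ∉ L(G), so no ε-production is kept.
Expand every rule over subsets of its nullable positions: S → a M gives a M | a.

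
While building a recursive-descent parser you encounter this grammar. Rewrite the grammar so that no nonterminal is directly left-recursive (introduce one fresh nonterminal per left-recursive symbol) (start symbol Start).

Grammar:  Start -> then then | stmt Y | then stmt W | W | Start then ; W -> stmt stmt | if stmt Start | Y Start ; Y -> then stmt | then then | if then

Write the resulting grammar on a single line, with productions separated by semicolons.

Start -> then then Start1 | stmt Y Start1 | then stmt W Start1 | W Start1; W -> stmt stmt | if stmt Start | Y Start; Y -> then stmt | then then | if then; Start1 -> then Start1 | ε

Start is directly left-recursive.
For Start: α = {then}, β = {then then, stmt Y, then stmt W, W}. Rewrite as Start → β Start1 and Start1 → α Start1 | ε.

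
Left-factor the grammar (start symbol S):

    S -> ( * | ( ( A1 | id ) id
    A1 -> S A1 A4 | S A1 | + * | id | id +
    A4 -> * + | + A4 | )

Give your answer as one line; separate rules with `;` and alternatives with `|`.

S has alternatives sharing prefix '(': factor to S → ( S' with S' → * | ( A1.
A1 has alternatives sharing prefix 'S A1': factor to A1 → S A1 A1' with A1' → A4 | ε.
A1 has alternatives sharing prefix 'id': factor to A1 → id A1'' with A1'' → ε | +.

S -> id ) id | ( S'; A1 -> + * | S A1 A1' | id A1''; A4 -> * + | + A4 | ); S' -> * | ( A1; A1' -> A4 | ε; A1'' -> ε | +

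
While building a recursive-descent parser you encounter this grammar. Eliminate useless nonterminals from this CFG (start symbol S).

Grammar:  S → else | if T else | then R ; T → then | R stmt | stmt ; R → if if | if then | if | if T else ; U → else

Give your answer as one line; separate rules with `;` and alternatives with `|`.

S → else | if T else | then R; T → then | R stmt | stmt; R → if if | if then | if | if T else

Generating nonterminals: {R, S, T, U}.
Reachable from S after that: {R, S, T}.
Removed useless symbols: {U} and every production mentioning them.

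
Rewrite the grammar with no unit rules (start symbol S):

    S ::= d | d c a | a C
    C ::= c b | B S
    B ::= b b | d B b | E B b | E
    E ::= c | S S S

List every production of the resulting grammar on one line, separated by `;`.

S ::= d | d c a | a C; C ::= c b | B S; B ::= b b | d B b | E B b | c | S S S; E ::= c | S S S

Unit pairs: B ⇒* {E}.
Replace each nonterminal's rules with the union of the non-unit rules of every nonterminal it unit-derives.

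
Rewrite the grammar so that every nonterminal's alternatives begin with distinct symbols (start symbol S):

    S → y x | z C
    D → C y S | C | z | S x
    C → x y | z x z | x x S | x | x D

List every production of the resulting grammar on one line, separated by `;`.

D has alternatives sharing prefix 'C': factor to D → C D' with D' → y S | ε.
C has alternatives sharing prefix 'x': factor to C → x C' with C' → y | x S | ε | D.

S → y x | z C; D → z | S x | C D'; C → z x z | x C'; D' → y S | ε; C' → y | x S | ε | D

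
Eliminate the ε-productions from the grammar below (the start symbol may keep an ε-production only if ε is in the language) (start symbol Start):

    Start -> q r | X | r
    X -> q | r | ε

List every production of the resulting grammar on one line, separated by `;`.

Start -> q r | X | r | ε; X -> q | r

Nullable nonterminals: {Start, X}.
ε ∈ L(G) since Start is nullable, so keep Start → ε.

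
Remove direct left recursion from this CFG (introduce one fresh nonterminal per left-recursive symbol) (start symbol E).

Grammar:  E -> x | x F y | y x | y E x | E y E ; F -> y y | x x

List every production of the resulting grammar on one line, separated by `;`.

E -> x E' | x F y E' | y x E' | y E x E'; F -> y y | x x; E' -> y E E' | ε

Left recursion appears on E.
For E: α = {y E}, β = {x, x F y, y x, y E x}. Rewrite as E → β E' and E' → α E' | ε.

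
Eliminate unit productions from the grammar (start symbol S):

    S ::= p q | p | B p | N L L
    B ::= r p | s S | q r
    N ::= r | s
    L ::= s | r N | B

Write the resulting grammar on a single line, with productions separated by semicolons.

S ::= p q | p | B p | N L L; B ::= r p | s S | q r; N ::= r | s; L ::= s | r N | r p | s S | q r

Unit pairs: L ⇒* {B}.
For each unit pair (A, B), copy every non-unit production of B to A, then drop all unit productions.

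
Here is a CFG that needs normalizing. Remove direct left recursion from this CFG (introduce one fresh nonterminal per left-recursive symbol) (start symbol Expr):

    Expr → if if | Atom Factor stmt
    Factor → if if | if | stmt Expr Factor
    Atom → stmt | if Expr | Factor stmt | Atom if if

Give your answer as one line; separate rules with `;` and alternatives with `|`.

Expr → if if | Atom Factor stmt; Factor → if if | if | stmt Expr Factor; Atom → stmt Atom1 | if Expr Atom1 | Factor stmt Atom1; Atom1 → if if Atom1 | ε

Directly left-recursive nonterminal: Atom.
For Atom: α = {if if}, β = {stmt, if Expr, Factor stmt}. Rewrite as Atom → β Atom1 and Atom1 → α Atom1 | ε.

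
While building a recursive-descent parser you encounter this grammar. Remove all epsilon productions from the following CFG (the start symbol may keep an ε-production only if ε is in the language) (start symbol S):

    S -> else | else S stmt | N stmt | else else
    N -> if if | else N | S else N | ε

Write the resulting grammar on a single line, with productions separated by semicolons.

S -> else | else S stmt | N stmt | stmt | else else; N -> if if | else N | else | S else N | S else

The nullable symbols are {N}.
ε ∉ L(G), so no ε-production is kept.
For each production, add variants omitting each subset of nullable occurrences: S → N stmt gives N stmt | stmt. N → else N gives else N | else. N → S else N gives S else N | S else.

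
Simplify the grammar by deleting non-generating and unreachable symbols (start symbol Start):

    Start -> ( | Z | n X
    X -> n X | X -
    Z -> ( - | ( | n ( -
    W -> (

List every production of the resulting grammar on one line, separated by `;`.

Generating nonterminals: {Start, W, Z}.
Reachable from Start after that: {Start, Z}.
Removed useless symbols: {W, X} and every production mentioning them.

Start -> ( | Z; Z -> ( - | ( | n ( -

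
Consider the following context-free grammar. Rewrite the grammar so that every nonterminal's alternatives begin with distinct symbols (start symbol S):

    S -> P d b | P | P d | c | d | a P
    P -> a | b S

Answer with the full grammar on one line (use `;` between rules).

S has alternatives sharing prefix 'P': factor to S → P S' with S' → d b | ε | d.
S' has alternatives sharing prefix 'd': factor to S' → d S'' with S'' → b | ε.

S -> c | d | a P | P S'; P -> a | b S; S' -> eps | d S''; S'' -> b | eps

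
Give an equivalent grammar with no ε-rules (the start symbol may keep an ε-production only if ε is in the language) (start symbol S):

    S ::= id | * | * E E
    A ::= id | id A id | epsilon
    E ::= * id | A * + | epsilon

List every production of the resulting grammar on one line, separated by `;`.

S ::= id | * | * E E | * E; A ::= id | id A id | id id; E ::= * id | A * + | * +

Nullable set = {A, E}.
ε ∉ L(G), so no ε-production is kept.
Expand every rule over subsets of its nullable positions: S → * E E gives * E E | * E. A → id A id gives id A id | id id. E → A * + gives A * + | * +.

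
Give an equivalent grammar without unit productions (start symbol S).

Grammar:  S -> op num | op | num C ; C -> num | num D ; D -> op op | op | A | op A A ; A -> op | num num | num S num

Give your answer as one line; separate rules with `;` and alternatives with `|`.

Unit pairs: D ⇒* {A}.
For each unit pair (A, B), copy every non-unit production of B to A, then drop all unit productions.

S -> op num | op | num C; C -> num | num D; D -> op op | op | op A A | num num | num S num; A -> op | num num | num S num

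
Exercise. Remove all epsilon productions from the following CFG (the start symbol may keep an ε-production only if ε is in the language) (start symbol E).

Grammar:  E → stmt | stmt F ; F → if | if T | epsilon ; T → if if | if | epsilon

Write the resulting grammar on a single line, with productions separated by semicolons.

E → stmt | stmt F; F → if | if T; T → if if | if

Nullable set = {F, T}.
ε ∉ L(G), so no ε-production is kept.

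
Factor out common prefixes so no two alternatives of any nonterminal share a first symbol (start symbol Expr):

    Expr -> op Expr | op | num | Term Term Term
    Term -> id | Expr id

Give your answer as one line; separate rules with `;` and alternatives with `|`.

Expr has alternatives sharing prefix 'op': factor to Expr → op Expr1 with Expr1 → Expr | ε.

Expr -> num | Term Term Term | op Expr1; Term -> id | Expr id; Expr1 -> Expr | ε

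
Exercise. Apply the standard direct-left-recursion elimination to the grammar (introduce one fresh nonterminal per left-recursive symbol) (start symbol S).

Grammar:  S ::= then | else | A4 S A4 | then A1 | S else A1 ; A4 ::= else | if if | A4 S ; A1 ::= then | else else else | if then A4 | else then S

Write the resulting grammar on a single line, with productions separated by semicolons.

Left recursion appears on S, A4.
For S: α = {else A1}, β = {then, else, A4 S A4, then A1}. Rewrite as S → β S' and S' → α S' | ε.
For A4: α = {S}, β = {else, if if}. Rewrite as A4 → β A4' and A4' → α A4' | ε.

S ::= then S' | else S' | A4 S A4 S' | then A1 S'; A4 ::= else A4' | if if A4'; A1 ::= then | else else else | if then A4 | else then S; S' ::= else A1 S' | ε; A4' ::= S A4' | ε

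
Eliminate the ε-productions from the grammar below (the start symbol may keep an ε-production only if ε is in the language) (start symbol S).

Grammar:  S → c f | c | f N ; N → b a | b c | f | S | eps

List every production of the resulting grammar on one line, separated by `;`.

S → c f | c | f N | f; N → b a | b c | f | S

The nullable symbols are {N}.
ε ∉ L(G), so no ε-production is kept.
Add the nullable-subset variants: S → f N gives f N | f.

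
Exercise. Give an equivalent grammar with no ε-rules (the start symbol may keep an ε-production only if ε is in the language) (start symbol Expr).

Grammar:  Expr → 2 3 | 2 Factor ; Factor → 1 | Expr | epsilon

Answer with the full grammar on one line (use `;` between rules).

The nullable symbols are {Factor}.
ε ∉ L(G), so no ε-production is kept.
Add the nullable-subset variants: Expr → 2 Factor gives 2 Factor | 2.

Expr → 2 3 | 2 Factor | 2; Factor → 1 | Expr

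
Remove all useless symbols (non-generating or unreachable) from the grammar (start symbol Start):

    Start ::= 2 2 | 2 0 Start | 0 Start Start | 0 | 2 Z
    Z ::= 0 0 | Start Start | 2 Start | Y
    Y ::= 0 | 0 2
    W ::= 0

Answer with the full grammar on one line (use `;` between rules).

Generating nonterminals: {Start, W, Y, Z}.
Reachable from Start after that: {Start, Y, Z}.
Removed useless symbols: {W} and every production mentioning them.

Start ::= 2 2 | 2 0 Start | 0 Start Start | 0 | 2 Z; Z ::= 0 0 | Start Start | 2 Start | Y; Y ::= 0 | 0 2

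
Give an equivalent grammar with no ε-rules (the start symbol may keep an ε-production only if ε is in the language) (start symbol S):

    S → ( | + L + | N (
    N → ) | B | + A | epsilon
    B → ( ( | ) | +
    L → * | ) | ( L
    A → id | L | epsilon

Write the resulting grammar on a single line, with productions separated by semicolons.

S → ( | + L + | N (; N → ) | B | + A | +; B → ( ( | ) | +; L → * | ) | ( L; A → id | L

The nullable symbols are {A, N}.
ε ∉ L(G), so no ε-production is kept.
Add the nullable-subset variants: N → + A gives + A | +.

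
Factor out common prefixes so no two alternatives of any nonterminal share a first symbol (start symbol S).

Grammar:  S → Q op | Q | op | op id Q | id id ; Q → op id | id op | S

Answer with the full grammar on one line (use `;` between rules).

S → id id | Q S' | op S''; Q → op id | id op | S; S' → op | ε; S'' → ε | id Q

S has alternatives sharing prefix 'Q': factor to S → Q S' with S' → op | ε.
S has alternatives sharing prefix 'op': factor to S → op S'' with S'' → ε | id Q.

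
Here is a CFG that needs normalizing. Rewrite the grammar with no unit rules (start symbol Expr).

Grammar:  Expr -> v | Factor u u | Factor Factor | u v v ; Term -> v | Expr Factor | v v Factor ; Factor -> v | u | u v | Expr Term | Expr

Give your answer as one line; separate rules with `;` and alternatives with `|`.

Unit pairs: Factor ⇒* {Expr}.
Replace each nonterminal's rules with the union of the non-unit rules of every nonterminal it unit-derives.

Expr -> v | Factor u u | Factor Factor | u v v; Term -> v | Expr Factor | v v Factor; Factor -> v | u | u v | Expr Term | Factor u u | Factor Factor | u v v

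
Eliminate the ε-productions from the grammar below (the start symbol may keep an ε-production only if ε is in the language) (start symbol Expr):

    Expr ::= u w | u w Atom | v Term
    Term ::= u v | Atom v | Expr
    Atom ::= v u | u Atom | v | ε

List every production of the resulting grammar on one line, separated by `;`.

Expr ::= u w | u w Atom | v Term; Term ::= u v | Atom v | v | Expr; Atom ::= v u | u Atom | u | v

Nullable set = {Atom}.
ε ∉ L(G), so no ε-production is kept.
For each production, add variants omitting each subset of nullable occurrences: Term → Atom v gives Atom v | v. Atom → u Atom gives u Atom | u.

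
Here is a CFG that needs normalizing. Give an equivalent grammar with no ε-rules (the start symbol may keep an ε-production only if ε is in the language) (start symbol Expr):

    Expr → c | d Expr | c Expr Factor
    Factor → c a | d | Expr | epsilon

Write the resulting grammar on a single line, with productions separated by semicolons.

Expr → c | d Expr | c Expr Factor | c Expr; Factor → c a | d | Expr

The nullable symbols are {Factor}.
ε ∉ L(G), so no ε-production is kept.
Expand every rule over subsets of its nullable positions: Expr → c Expr Factor gives c Expr Factor | c Expr.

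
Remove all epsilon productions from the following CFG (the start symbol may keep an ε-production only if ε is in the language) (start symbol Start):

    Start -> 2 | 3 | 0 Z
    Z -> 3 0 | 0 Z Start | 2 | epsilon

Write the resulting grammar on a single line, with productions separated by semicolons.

Start -> 2 | 3 | 0 Z | 0; Z -> 3 0 | 0 Z Start | 0 Start | 2

Nullable nonterminals: {Z}.
ε ∉ L(G), so no ε-production is kept.
Add the nullable-subset variants: Start → 0 Z gives 0 Z | 0. Z → 0 Z Start gives 0 Z Start | 0 Start.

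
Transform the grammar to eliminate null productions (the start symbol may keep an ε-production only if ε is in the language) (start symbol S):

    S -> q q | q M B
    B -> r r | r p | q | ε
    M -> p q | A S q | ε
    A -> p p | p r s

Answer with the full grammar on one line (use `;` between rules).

S -> q q | q M B | q M | q B | q; B -> r r | r p | q; M -> p q | A S q; A -> p p | p r s

The nullable symbols are {B, M}.
ε ∉ L(G), so no ε-production is kept.
For each production, add variants omitting each subset of nullable occurrences: S → q M B gives q M B | q M | q B | q.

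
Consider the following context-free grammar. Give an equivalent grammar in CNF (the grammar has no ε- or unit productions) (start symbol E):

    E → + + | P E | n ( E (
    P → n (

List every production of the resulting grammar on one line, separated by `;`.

E → X1 X1 | P E | X2 Y1; P → X2 X3; X1 → +; X2 → n; X3 → (; Y1 → X3 Y2; Y2 → E X3

Introduce a nonterminal for each terminal appearing in a rule of length ≥ 2: X1 → +, X2 → n, X3 → (.
Binarize each right-hand side of length ≥ 3 by chaining fresh nonterminals (Y1, Y2, …): affected rules were E → X2 X3 E X3.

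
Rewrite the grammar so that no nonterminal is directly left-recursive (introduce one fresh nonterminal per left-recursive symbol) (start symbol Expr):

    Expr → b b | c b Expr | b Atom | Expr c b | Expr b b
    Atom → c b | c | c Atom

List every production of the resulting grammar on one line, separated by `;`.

Left recursion appears on Expr.
For Expr: α = {c b, b b}, β = {b b, c b Expr, b Atom}. Rewrite as Expr → β Expr1 and Expr1 → α Expr1 | ε.

Expr → b b Expr1 | c b Expr Expr1 | b Atom Expr1; Atom → c b | c | c Atom; Expr1 → c b Expr1 | b b Expr1 | ε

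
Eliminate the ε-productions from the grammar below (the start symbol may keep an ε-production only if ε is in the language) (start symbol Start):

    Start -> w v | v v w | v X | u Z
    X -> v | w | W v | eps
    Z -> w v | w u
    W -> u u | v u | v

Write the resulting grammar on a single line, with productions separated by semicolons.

Nullable nonterminals: {X}.
ε ∉ L(G), so no ε-production is kept.
Expand every rule over subsets of its nullable positions: Start → v X gives v X | v.

Start -> w v | v v w | v X | v | u Z; X -> v | w | W v; Z -> w v | w u; W -> u u | v u | v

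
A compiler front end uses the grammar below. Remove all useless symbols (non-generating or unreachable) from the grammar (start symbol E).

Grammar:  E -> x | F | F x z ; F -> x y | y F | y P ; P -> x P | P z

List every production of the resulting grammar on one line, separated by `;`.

E -> x | F | F x z; F -> x y | y F

Generating nonterminals: {E, F}.
Reachable from E after that: {E, F}.
Removed useless symbols: {P} and every production mentioning them.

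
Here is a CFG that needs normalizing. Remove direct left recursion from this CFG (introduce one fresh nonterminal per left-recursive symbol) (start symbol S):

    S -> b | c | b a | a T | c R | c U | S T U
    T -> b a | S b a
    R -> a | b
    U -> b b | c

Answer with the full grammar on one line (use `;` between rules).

S -> b S' | c S' | b a S' | a T S' | c R S' | c U S'; T -> b a | S b a; R -> a | b; U -> b b | c; S' -> T U S' | epsilon

S is directly left-recursive.
For S: α = {T U}, β = {b, c, b a, a T, c R, c U}. Rewrite as S → β S' and S' → α S' | ε.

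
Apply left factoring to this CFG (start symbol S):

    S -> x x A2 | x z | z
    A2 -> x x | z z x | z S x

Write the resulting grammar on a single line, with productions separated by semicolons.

S has alternatives sharing prefix 'x': factor to S → x S' with S' → x A2 | z.
A2 has alternatives sharing prefix 'z': factor to A2 → z A2' with A2' → z x | S x.

S -> z | x S'; A2 -> x x | z A2'; S' -> x A2 | z; A2' -> z x | S x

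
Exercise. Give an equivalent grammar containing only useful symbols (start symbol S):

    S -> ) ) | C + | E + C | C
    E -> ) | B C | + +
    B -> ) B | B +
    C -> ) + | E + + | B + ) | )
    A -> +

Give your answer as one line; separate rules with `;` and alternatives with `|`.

Generating nonterminals: {A, C, E, S}.
Reachable from S after that: {C, E, S}.
Removed useless symbols: {A, B} and every production mentioning them.

S -> ) ) | C + | E + C | C; E -> ) | + +; C -> ) + | E + + | )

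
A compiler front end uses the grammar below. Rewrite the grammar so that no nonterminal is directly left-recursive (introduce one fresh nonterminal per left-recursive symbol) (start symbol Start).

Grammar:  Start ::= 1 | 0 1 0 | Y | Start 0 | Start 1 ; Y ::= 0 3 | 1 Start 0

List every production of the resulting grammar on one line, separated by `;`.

Directly left-recursive nonterminal: Start.
For Start: α = {0, 1}, β = {1, 0 1 0, Y}. Rewrite as Start → β Start1 and Start1 → α Start1 | ε.

Start ::= 1 Start1 | 0 1 0 Start1 | Y Start1; Y ::= 0 3 | 1 Start 0; Start1 ::= 0 Start1 | 1 Start1 | ε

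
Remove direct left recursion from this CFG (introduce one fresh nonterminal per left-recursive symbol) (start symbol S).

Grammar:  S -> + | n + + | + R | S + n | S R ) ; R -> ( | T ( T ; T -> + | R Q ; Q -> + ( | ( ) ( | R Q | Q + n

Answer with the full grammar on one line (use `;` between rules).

S -> + S' | n + + S' | + R S'; R -> ( | T ( T; T -> + | R Q; Q -> + ( Q' | ( ) ( Q' | R Q Q'; S' -> + n S' | R ) S' | eps; Q' -> + n Q' | eps

Left recursion appears on S, Q.
For S: α = {+ n, R )}, β = {+, n + +, + R}. Rewrite as S → β S' and S' → α S' | ε.
For Q: α = {+ n}, β = {+ (, ( ) (, R Q}. Rewrite as Q → β Q' and Q' → α Q' | ε.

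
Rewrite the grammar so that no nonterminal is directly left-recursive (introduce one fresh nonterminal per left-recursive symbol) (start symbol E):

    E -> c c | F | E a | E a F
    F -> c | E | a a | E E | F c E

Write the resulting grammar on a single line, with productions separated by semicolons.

E -> c c E' | F E'; F -> c F' | E F' | a a F' | E E F'; E' -> a E' | a F E' | ε; F' -> c E F' | ε

E, F are directly left-recursive.
For E: α = {a, a F}, β = {c c, F}. Rewrite as E → β E' and E' → α E' | ε.
For F: α = {c E}, β = {c, E, a a, E E}. Rewrite as F → β F' and F' → α F' | ε.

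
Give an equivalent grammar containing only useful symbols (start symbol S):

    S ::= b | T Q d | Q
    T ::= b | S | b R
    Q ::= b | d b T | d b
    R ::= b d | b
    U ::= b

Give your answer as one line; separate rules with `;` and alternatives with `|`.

S ::= b | T Q d | Q; T ::= b | S | b R; Q ::= b | d b T | d b; R ::= b d | b

Generating nonterminals: {Q, R, S, T, U}.
Reachable from S after that: {Q, R, S, T}.
Removed useless symbols: {U} and every production mentioning them.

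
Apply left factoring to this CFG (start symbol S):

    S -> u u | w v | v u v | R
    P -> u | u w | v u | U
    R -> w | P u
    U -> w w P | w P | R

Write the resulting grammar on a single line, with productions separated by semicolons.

S -> u u | w v | v u v | R; P -> v u | U | u P'; R -> w | P u; U -> R | w U'; P' -> epsilon | w; U' -> w P | P

P has alternatives sharing prefix 'u': factor to P → u P' with P' → ε | w.
U has alternatives sharing prefix 'w': factor to U → w U' with U' → w P | P.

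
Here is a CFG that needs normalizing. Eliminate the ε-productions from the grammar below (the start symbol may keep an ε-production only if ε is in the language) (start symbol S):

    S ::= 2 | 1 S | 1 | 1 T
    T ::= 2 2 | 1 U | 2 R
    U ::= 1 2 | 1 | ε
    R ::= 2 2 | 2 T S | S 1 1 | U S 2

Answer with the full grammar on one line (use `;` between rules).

S ::= 2 | 1 S | 1 | 1 T; T ::= 2 2 | 1 U | 1 | 2 R; U ::= 1 2 | 1; R ::= 2 2 | 2 T S | S 1 1 | U S 2 | S 2

Nullable set = {U}.
ε ∉ L(G), so no ε-production is kept.
For each production, add variants omitting each subset of nullable occurrences: T → 1 U gives 1 U | 1. R → U S 2 gives U S 2 | S 2.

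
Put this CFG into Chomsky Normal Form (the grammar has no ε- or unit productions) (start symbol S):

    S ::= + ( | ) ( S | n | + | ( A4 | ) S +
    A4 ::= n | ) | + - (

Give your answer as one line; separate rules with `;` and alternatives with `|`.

S ::= X1 X2 | X3 Y1 | n | + | X2 A4 | X3 Y2; A4 ::= n | ) | X1 Y3; X1 ::= +; X2 ::= (; X3 ::= ); X4 ::= -; Y1 ::= X2 S; Y2 ::= S X1; Y3 ::= X4 X2

Introduce a nonterminal for each terminal appearing in a rule of length ≥ 2: X1 → +, X2 → (, X3 → ), X4 → -.
Binarize each right-hand side of length ≥ 3 by chaining fresh nonterminals (Y1, Y2, …): affected rules were S → X3 X2 S; S → X3 S X1; A4 → X1 X4 X2.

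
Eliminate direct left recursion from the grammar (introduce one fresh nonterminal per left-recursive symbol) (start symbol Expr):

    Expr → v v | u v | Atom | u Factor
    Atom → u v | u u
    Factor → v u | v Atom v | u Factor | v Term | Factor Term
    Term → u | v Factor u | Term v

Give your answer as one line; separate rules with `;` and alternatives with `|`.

Expr → v v | u v | Atom | u Factor; Atom → u v | u u; Factor → v u Factor1 | v Atom v Factor1 | u Factor Factor1 | v Term Factor1; Term → u Term1 | v Factor u Term1; Factor1 → Term Factor1 | ε; Term1 → v Term1 | ε

Directly left-recursive nonterminals: Factor, Term.
For Factor: α = {Term}, β = {v u, v Atom v, u Factor, v Term}. Rewrite as Factor → β Factor1 and Factor1 → α Factor1 | ε.
For Term: α = {v}, β = {u, v Factor u}. Rewrite as Term → β Term1 and Term1 → α Term1 | ε.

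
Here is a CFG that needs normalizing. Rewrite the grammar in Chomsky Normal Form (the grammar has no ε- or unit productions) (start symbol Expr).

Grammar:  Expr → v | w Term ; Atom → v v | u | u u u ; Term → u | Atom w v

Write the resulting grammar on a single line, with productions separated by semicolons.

Introduce a nonterminal for each terminal appearing in a rule of length ≥ 2: X1 → w, X2 → v, X3 → u.
Binarize each right-hand side of length ≥ 3 by chaining fresh nonterminals (Y1, Y2, …): affected rules were Atom → X3 X3 X3; Term → Atom X1 X2.

Expr → v | X1 Term; Atom → X2 X2 | u | X3 Y1; Term → u | Atom Y2; X1 → w; X2 → v; X3 → u; Y1 → X3 X3; Y2 → X1 X2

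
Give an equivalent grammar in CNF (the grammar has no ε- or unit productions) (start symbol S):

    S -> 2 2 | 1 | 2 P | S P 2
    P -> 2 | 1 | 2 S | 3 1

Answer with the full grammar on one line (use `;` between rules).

S -> X1 X1 | 1 | X1 P | S Y1; P -> 2 | 1 | X1 S | X2 X3; X1 -> 2; X2 -> 3; X3 -> 1; Y1 -> P X1

Introduce a nonterminal for each terminal appearing in a rule of length ≥ 2: X1 → 2, X2 → 3, X3 → 1.
Binarize each right-hand side of length ≥ 3 by chaining fresh nonterminals (Y1, Y2, …): affected rules were S → S P X1.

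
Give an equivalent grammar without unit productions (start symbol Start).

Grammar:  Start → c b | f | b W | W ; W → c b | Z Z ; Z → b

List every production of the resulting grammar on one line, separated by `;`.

Unit pairs: Start ⇒* {W}.
For each unit pair (A, B), copy every non-unit production of B to A, then drop all unit productions.

Start → c b | f | b W | Z Z; W → c b | Z Z; Z → b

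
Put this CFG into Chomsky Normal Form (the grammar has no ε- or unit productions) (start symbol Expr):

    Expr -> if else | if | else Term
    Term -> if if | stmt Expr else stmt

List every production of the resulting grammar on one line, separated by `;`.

Introduce a nonterminal for each terminal appearing in a rule of length ≥ 2: X1 → if, X2 → else, X3 → stmt.
Binarize each right-hand side of length ≥ 3 by chaining fresh nonterminals (Y1, Y2, …): affected rules were Term → X3 Expr X2 X3.

Expr -> X1 X2 | if | X2 Term; Term -> X1 X1 | X3 Y1; X1 -> if; X2 -> else; X3 -> stmt; Y1 -> Expr Y2; Y2 -> X2 X3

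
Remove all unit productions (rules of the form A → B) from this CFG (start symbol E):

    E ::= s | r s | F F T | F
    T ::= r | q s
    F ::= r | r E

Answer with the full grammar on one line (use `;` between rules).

Unit pairs: E ⇒* {F}.
For every A with A ⇒* B via unit rules, add B's non-unit alternatives to A; then delete every rule of the form X → Y.

E ::= s | r s | F F T | r | r E; T ::= r | q s; F ::= r | r E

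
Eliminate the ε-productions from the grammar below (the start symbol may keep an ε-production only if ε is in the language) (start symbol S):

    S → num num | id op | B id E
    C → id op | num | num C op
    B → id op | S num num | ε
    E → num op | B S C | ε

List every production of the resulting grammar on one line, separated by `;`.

S → num num | id op | B id E | B id | id E | id; C → id op | num | num C op; B → id op | S num num; E → num op | B S C | S C

Nullable nonterminals: {B, E}.
ε ∉ L(G), so no ε-production is kept.
Expand every rule over subsets of its nullable positions: S → B id E gives B id E | B id | id E | id. E → B S C gives B S C | S C.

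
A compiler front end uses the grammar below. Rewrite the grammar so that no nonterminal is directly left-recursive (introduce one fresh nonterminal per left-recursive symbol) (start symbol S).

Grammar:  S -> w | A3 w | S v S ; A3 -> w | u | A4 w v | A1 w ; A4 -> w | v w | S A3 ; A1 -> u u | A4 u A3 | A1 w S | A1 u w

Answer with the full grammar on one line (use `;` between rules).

S, A1 are directly left-recursive.
For S: α = {v S}, β = {w, A3 w}. Rewrite as S → β S' and S' → α S' | ε.
For A1: α = {w S, u w}, β = {u u, A4 u A3}. Rewrite as A1 → β A1' and A1' → α A1' | ε.

S -> w S' | A3 w S'; A3 -> w | u | A4 w v | A1 w; A4 -> w | v w | S A3; A1 -> u u A1' | A4 u A3 A1'; S' -> v S S' | ε; A1' -> w S A1' | u w A1' | ε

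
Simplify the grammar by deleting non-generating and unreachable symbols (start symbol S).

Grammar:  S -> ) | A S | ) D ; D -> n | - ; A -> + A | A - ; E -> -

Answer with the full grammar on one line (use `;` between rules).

S -> ) | ) D; D -> n | -

Generating nonterminals: {D, E, S}.
Reachable from S after that: {D, S}.
Removed useless symbols: {A, E} and every production mentioning them.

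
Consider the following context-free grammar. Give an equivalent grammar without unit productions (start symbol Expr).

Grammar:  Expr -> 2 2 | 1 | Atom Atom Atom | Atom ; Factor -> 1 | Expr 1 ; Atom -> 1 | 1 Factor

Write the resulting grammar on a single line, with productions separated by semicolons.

Unit pairs: Expr ⇒* {Atom}.
For each unit pair (A, B), copy every non-unit production of B to A, then drop all unit productions.

Expr -> 1 | 1 Factor | 2 2 | Atom Atom Atom; Factor -> 1 | Expr 1; Atom -> 1 | 1 Factor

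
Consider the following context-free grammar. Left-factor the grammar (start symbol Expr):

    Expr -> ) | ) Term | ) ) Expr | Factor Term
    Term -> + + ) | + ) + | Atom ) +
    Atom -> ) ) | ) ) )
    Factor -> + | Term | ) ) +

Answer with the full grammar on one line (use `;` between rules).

Expr -> Factor Term | ) Expr1; Term -> Atom ) + | + Term1; Atom -> ) ) Atom1; Factor -> + | Term | ) ) +; Expr1 -> epsilon | Term | ) Expr; Term1 -> + ) | ) +; Atom1 -> epsilon | )

Expr has alternatives sharing prefix ')': factor to Expr → ) Expr1 with Expr1 → ε | Term | ) Expr.
Term has alternatives sharing prefix '+': factor to Term → + Term1 with Term1 → + ) | ) +.
Atom has alternatives sharing prefix ') )': factor to Atom → ) ) Atom1 with Atom1 → ε | ).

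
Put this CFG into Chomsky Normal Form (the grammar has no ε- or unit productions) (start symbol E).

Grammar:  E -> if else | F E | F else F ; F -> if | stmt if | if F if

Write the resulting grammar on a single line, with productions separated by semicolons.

E -> X1 X2 | F E | F Y1; F -> if | X3 X1 | X1 Y2; X1 -> if; X2 -> else; X3 -> stmt; Y1 -> X2 F; Y2 -> F X1

Introduce a nonterminal for each terminal appearing in a rule of length ≥ 2: X1 → if, X2 → else, X3 → stmt.
Binarize each right-hand side of length ≥ 3 by chaining fresh nonterminals (Y1, Y2, …): affected rules were E → F X2 F; F → X1 F X1.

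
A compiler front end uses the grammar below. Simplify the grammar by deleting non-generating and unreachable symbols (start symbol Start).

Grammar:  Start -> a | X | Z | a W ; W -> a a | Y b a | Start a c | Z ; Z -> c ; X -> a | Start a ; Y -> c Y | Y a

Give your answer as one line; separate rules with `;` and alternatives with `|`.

Generating nonterminals: {Start, W, X, Z}.
Reachable from Start after that: {Start, W, X, Z}.
Removed useless symbols: {Y} and every production mentioning them.

Start -> a | X | Z | a W; W -> a a | Start a c | Z; Z -> c; X -> a | Start a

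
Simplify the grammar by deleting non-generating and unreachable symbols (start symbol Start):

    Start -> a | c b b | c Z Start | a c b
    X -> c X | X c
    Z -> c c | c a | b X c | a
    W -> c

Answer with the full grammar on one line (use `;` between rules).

Start -> a | c b b | c Z Start | a c b; Z -> c c | c a | a

Generating nonterminals: {Start, W, Z}.
Reachable from Start after that: {Start, Z}.
Removed useless symbols: {W, X} and every production mentioning them.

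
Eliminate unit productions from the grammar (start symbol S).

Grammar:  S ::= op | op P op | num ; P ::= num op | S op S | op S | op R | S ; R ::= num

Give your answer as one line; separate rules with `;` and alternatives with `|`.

S ::= op | op P op | num; P ::= op | op P op | num | num op | S op S | op S | op R; R ::= num

Unit pairs: P ⇒* {S}.
Replace each nonterminal's rules with the union of the non-unit rules of every nonterminal it unit-derives.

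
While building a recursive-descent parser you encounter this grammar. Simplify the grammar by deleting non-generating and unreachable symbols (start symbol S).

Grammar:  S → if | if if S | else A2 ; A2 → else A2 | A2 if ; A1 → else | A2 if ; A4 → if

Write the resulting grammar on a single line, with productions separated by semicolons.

Generating nonterminals: {A1, A4, S}.
Reachable from S after that: {S}.
Removed useless symbols: {A1, A2, A4} and every production mentioning them.

S → if | if if S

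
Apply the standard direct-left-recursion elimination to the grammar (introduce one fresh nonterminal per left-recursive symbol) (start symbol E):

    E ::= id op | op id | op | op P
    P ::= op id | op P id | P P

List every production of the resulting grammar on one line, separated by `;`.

E ::= id op | op id | op | op P; P ::= op id P' | op P id P'; P' ::= P P' | eps

Directly left-recursive nonterminal: P.
For P: α = {P}, β = {op id, op P id}. Rewrite as P → β P' and P' → α P' | ε.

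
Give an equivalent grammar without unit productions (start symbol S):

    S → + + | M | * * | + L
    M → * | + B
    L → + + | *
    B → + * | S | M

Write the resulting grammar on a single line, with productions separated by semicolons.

S → + + | * * | + L | * | + B; M → * | + B; L → + + | *; B → + * | + + | * * | + L | * | + B

Unit pairs: B ⇒* {M, S}; S ⇒* {M}.
For each unit pair (A, B), copy every non-unit production of B to A, then drop all unit productions.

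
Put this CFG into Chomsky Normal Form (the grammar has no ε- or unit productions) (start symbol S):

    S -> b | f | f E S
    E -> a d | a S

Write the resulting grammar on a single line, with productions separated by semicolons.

S -> b | f | X1 Y1; E -> X2 X3 | X2 S; X1 -> f; X2 -> a; X3 -> d; Y1 -> E S

Introduce a nonterminal for each terminal appearing in a rule of length ≥ 2: X1 → f, X2 → a, X3 → d.
Binarize each right-hand side of length ≥ 3 by chaining fresh nonterminals (Y1, Y2, …): affected rules were S → X1 E S.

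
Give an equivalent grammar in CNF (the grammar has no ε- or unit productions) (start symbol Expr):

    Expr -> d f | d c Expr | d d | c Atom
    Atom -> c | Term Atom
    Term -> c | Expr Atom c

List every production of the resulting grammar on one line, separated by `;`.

Expr -> X1 X2 | X1 Y1 | X1 X1 | X3 Atom; Atom -> c | Term Atom; Term -> c | Expr Y2; X1 -> d; X2 -> f; X3 -> c; Y1 -> X3 Expr; Y2 -> Atom X3

Introduce a nonterminal for each terminal appearing in a rule of length ≥ 2: X1 → d, X2 → f, X3 → c.
Binarize each right-hand side of length ≥ 3 by chaining fresh nonterminals (Y1, Y2, …): affected rules were Expr → X1 X3 Expr; Term → Expr Atom X3.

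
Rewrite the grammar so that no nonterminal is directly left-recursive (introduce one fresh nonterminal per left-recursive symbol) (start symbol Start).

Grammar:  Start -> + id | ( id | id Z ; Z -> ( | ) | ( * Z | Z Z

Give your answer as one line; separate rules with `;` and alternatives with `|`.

Start -> + id | ( id | id Z; Z -> ( Z1 | ) Z1 | ( * Z Z1; Z1 -> Z Z1 | ε

Z is directly left-recursive.
For Z: α = {Z}, β = {(, ), ( * Z}. Rewrite as Z → β Z1 and Z1 → α Z1 | ε.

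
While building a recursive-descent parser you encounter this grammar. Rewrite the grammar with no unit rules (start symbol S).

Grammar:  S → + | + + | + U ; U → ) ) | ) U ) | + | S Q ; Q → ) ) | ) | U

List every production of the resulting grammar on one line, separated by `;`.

S → + | + + | + U; U → ) ) | ) U ) | + | S Q; Q → ) ) | ) U ) | + | S Q | )

Unit pairs: Q ⇒* {U}.
For every A with A ⇒* B via unit rules, add B's non-unit alternatives to A; then delete every rule of the form X → Y.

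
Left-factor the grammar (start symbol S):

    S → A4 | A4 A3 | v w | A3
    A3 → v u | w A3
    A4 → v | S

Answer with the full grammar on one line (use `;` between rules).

S → v w | A3 | A4 S'; A3 → v u | w A3; A4 → v | S; S' → ε | A3

S has alternatives sharing prefix 'A4': factor to S → A4 S' with S' → ε | A3.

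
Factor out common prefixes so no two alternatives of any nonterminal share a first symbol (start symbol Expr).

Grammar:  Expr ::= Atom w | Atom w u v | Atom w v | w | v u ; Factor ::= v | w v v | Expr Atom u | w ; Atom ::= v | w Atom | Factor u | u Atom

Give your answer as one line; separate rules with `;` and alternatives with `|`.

Expr ::= w | v u | Atom w Expr1; Factor ::= v | Expr Atom u | w Factor1; Atom ::= v | w Atom | Factor u | u Atom; Expr1 ::= ε | u v | v; Factor1 ::= v v | ε

Expr has alternatives sharing prefix 'Atom w': factor to Expr → Atom w Expr1 with Expr1 → ε | u v | v.
Factor has alternatives sharing prefix 'w': factor to Factor → w Factor1 with Factor1 → v v | ε.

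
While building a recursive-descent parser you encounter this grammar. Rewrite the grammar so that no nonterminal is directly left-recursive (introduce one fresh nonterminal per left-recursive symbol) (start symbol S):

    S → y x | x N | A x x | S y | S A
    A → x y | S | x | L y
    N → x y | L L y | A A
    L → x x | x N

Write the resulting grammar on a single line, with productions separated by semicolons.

Directly left-recursive nonterminal: S.
For S: α = {y, A}, β = {y x, x N, A x x}. Rewrite as S → β S' and S' → α S' | ε.

S → y x S' | x N S' | A x x S'; A → x y | S | x | L y; N → x y | L L y | A A; L → x x | x N; S' → y S' | A S' | ε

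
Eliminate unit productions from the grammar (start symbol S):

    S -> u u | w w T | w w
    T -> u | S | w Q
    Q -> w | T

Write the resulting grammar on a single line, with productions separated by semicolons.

Unit pairs: Q ⇒* {S, T}; T ⇒* {S}.
For every A with A ⇒* B via unit rules, add B's non-unit alternatives to A; then delete every rule of the form X → Y.

S -> u u | w w T | w w; T -> u u | w w T | w w | u | w Q; Q -> u u | w w T | w w | w | u | w Q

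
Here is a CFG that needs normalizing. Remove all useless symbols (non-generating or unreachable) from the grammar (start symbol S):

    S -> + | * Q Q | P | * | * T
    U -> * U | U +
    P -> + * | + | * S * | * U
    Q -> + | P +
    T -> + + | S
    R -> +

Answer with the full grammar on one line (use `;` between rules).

S -> + | * Q Q | P | * | * T; P -> + * | + | * S *; Q -> + | P +; T -> + + | S

Generating nonterminals: {P, Q, R, S, T}.
Reachable from S after that: {P, Q, S, T}.
Removed useless symbols: {R, U} and every production mentioning them.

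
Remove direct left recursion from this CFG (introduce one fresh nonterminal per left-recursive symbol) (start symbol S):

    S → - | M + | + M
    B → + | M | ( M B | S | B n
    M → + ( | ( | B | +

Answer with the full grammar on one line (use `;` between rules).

S → - | M + | + M; B → + B' | M B' | ( M B B' | S B'; M → + ( | ( | B | +; B' → n B' | ε

Left recursion appears on B.
For B: α = {n}, β = {+, M, ( M B, S}. Rewrite as B → β B' and B' → α B' | ε.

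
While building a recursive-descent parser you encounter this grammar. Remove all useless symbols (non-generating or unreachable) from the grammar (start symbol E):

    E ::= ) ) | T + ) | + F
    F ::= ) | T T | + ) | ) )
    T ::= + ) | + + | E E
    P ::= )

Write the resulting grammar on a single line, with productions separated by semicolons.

Generating nonterminals: {E, F, P, T}.
Reachable from E after that: {E, F, T}.
Removed useless symbols: {P} and every production mentioning them.

E ::= ) ) | T + ) | + F; F ::= ) | T T | + ) | ) ); T ::= + ) | + + | E E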